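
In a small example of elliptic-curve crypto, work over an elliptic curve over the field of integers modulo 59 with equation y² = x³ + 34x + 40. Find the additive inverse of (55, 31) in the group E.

(55, 28)

-(55, 31) = (55, -31 mod 59) = (55, 28).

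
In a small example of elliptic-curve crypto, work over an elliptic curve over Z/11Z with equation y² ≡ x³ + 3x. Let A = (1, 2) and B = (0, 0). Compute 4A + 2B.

(3, 5)

First 4A:
Repeated addition: build up to 4A.
2A: tangent at (1, 2): λ = (3·1² + 3)/(2·2) ≡ 6/4. 4⁻¹ ≡ 3 (mod 11) since 4·3 = 12 ≡ 1, so λ ≡ 6·3 ≡ 7.
  x = λ² - 1 - 1 = 49 - 2 ≡ 3; y = λ·(1 - 3) - 2 ≡ 6. → (3, 6)
3A: (3, 6) + (1, 2). λ = (2 - 6)/(1 - 3) ≡ 7/9 mod 11. 9⁻¹ ≡ 5 (mod 11), so λ ≡ 2.
  x = λ² - 3 - 1 = 4 - 4 ≡ 0; y = λ·(3 - 0) - 6 ≡ 0. → (0, 0)
4A: (0, 0) + (1, 2). λ = (2 - 0)/(1 - 0) ≡ 2/1 mod 11. 1⁻¹ ≡ 1 (mod 11), so λ ≡ 2.
  x = λ² - 0 - 1 = 4 - 1 ≡ 3; y = λ·(0 - 3) - 0 ≡ 5. → (3, 5)
4A = (3, 5).
Next 2B:
Repeated addition: build up to 2B.
2B: (0, 0) + (0, 0): same x and y₁ ≡ -y₂, so the sum is O.
2B = O.
Finally 4A + 2B:
(3, 5) + O = (3, 5) (identity).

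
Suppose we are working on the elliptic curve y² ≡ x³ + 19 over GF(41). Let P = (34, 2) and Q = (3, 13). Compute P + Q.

(34, 2) + (3, 13). λ = (13 - 2)/(3 - 34) ≡ 11/10 mod 41. 10⁻¹ ≡ 37 (mod 41) since 10·37 = 370 ≡ 1, so λ ≡ 38.
  x = λ² - 34 - 3 = 1444 - 37 ≡ 13; y = λ·(34 - 13) - 2 ≡ 17. → (13, 17)

(13, 17)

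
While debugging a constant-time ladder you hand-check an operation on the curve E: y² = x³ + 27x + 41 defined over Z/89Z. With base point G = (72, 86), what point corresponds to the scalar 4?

Repeated addition: build up to 4G.
2G: tangent at (72, 86): λ = (3·72² + 27)/(2·86) ≡ 4/83. 83⁻¹ ≡ 74 (mod 89) since 83·74 = 6142 ≡ 1, so λ ≡ 4·74 ≡ 29.
  x = λ² - 72 - 72 = 841 - 144 ≡ 74; y = λ·(72 - 74) - 86 ≡ 34. → (74, 34)
3G: (74, 34) + (72, 86). λ = (86 - 34)/(72 - 74) ≡ 52/87 mod 89. 87⁻¹ ≡ 44 (mod 89) since 87·44 = 3828 ≡ 1, so λ ≡ 63.
  x = λ² - 74 - 72 = 3969 - 146 ≡ 85; y = λ·(74 - 85) - 34 ≡ 74. → (85, 74)
4G: (85, 74) + (72, 86). λ = (86 - 74)/(72 - 85) ≡ 12/76 mod 89. 76⁻¹ ≡ 41 (mod 89) since 76·41 = 3116 ≡ 1, so λ ≡ 47.
  x = λ² - 85 - 72 = 2209 - 157 ≡ 5; y = λ·(85 - 5) - 74 ≡ 37. → (5, 37)

(5, 37)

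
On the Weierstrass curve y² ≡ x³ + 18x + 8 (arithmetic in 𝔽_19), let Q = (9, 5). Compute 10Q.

Repeated addition: build up to 10Q.
2Q: tangent at (9, 5): λ = (3·9² + 18)/(2·5) ≡ 14/10. 10⁻¹ ≡ 2 (mod 19), so λ ≡ 14·2 ≡ 9.
  x = λ² - 9 - 9 = 81 - 18 ≡ 6; y = λ·(9 - 6) - 5 ≡ 3. → (6, 3)
3Q: (6, 3) + (9, 5). λ = (5 - 3)/(9 - 6) ≡ 2/3 mod 19. 3⁻¹ ≡ 13 (mod 19), so λ ≡ 7.
  x = λ² - 6 - 9 = 49 - 15 ≡ 15; y = λ·(6 - 15) - 3 ≡ 10. → (15, 10)
4Q: (15, 10) + (9, 5). λ = (5 - 10)/(9 - 15) ≡ 14/13 mod 19. 13⁻¹ ≡ 3 (mod 19), so λ ≡ 4.
  x = λ² - 15 - 9 = 16 - 24 ≡ 11; y = λ·(15 - 11) - 10 ≡ 6. → (11, 6)
5Q: (11, 6) + (9, 5). λ = (5 - 6)/(9 - 11) ≡ 18/17 mod 19. 17⁻¹ ≡ 9 (mod 19) since 17·9 = 153 ≡ 1, so λ ≡ 10.
  x = λ² - 11 - 9 = 100 - 20 ≡ 4; y = λ·(11 - 4) - 6 ≡ 7. → (4, 7)
6Q: (4, 7) + (9, 5). λ = (5 - 7)/(9 - 4) ≡ 17/5 mod 19. 5⁻¹ ≡ 4 (mod 19) since 5·4 = 20 ≡ 1, so λ ≡ 11.
  x = λ² - 4 - 9 = 121 - 13 ≡ 13; y = λ·(4 - 13) - 7 ≡ 8. → (13, 8)
7Q: (13, 8) + (9, 5). λ = (5 - 8)/(9 - 13) ≡ 16/15 mod 19. 15⁻¹ ≡ 14 (mod 19) since 15·14 = 210 ≡ 1, so λ ≡ 15.
  x = λ² - 13 - 9 = 225 - 22 ≡ 13; y = λ·(13 - 13) - 8 ≡ 11. → (13, 11)
8Q: (13, 11) + (9, 5). λ = (5 - 11)/(9 - 13) ≡ 13/15 mod 19. 15⁻¹ ≡ 14 (mod 19), so λ ≡ 11.
  x = λ² - 13 - 9 = 121 - 22 ≡ 4; y = λ·(13 - 4) - 11 ≡ 12. → (4, 12)
9Q: (4, 12) + (9, 5). λ = (5 - 12)/(9 - 4) ≡ 12/5 mod 19. 5⁻¹ ≡ 4 (mod 19) since 5·4 = 20 ≡ 1, so λ ≡ 10.
  x = λ² - 4 - 9 = 100 - 13 ≡ 11; y = λ·(4 - 11) - 12 ≡ 13. → (11, 13)
10Q: (11, 13) + (9, 5). λ = (5 - 13)/(9 - 11) ≡ 11/17 mod 19. 17⁻¹ ≡ 9 (mod 19), so λ ≡ 4.
  x = λ² - 11 - 9 = 16 - 20 ≡ 15; y = λ·(11 - 15) - 13 ≡ 9. → (15, 9)

(15, 9)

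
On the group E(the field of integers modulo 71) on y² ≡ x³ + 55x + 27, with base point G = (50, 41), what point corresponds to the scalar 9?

Repeated addition: build up to 9G.
2G: tangent at (50, 41): λ = (3·50² + 55)/(2·41) ≡ 29/11. 11⁻¹ ≡ 13 (mod 71), so λ ≡ 29·13 ≡ 22.
  x = λ² - 50 - 50 = 484 - 100 ≡ 29; y = λ·(50 - 29) - 41 ≡ 66. → (29, 66)
3G: (29, 66) + (50, 41). λ = (41 - 66)/(50 - 29) ≡ 46/21 mod 71. 21⁻¹ ≡ 44 (mod 71) since 21·44 = 924 ≡ 1, so λ ≡ 36.
  x = λ² - 29 - 50 = 1296 - 79 ≡ 10; y = λ·(29 - 10) - 66 ≡ 50. → (10, 50)
4G: (10, 50) + (50, 41). λ = (41 - 50)/(50 - 10) ≡ 62/40 mod 71. 40⁻¹ ≡ 16 (mod 71), so λ ≡ 69.
  x = λ² - 10 - 50 = 4761 - 60 ≡ 15; y = λ·(10 - 15) - 50 ≡ 31. → (15, 31)
5G: (15, 31) + (50, 41). λ = (41 - 31)/(50 - 15) ≡ 10/35 mod 71. 35⁻¹ ≡ 69 (mod 71), so λ ≡ 51.
  x = λ² - 15 - 50 = 2601 - 65 ≡ 51; y = λ·(15 - 51) - 31 ≡ 50. → (51, 50)
6G: (51, 50) + (50, 41). λ = (41 - 50)/(50 - 51) ≡ 62/70 mod 71. 70⁻¹ ≡ 70 (mod 71), so λ ≡ 9.
  x = λ² - 51 - 50 = 81 - 101 ≡ 51; y = λ·(51 - 51) - 50 ≡ 21. → (51, 21)
7G: (51, 21) + (50, 41). λ = (41 - 21)/(50 - 51) ≡ 20/70 mod 71. 70⁻¹ ≡ 70 (mod 71) since 70·70 = 4900 ≡ 1, so λ ≡ 51.
  x = λ² - 51 - 50 = 2601 - 101 ≡ 15; y = λ·(51 - 15) - 21 ≡ 40. → (15, 40)
8G: (15, 40) + (50, 41). λ = (41 - 40)/(50 - 15) ≡ 1/35 mod 71. 35⁻¹ ≡ 69 (mod 71), so λ ≡ 69.
  x = λ² - 15 - 50 = 4761 - 65 ≡ 10; y = λ·(15 - 10) - 40 ≡ 21. → (10, 21)
9G: (10, 21) + (50, 41). λ = (41 - 21)/(50 - 10) ≡ 20/40 mod 71. 40⁻¹ ≡ 16 (mod 71), so λ ≡ 36.
  x = λ² - 10 - 50 = 1296 - 60 ≡ 29; y = λ·(10 - 29) - 21 ≡ 5. → (29, 5)

(29, 5)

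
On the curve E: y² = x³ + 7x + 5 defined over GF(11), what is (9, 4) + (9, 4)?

tangent at (9, 4): λ = (3·9² + 7)/(2·4) ≡ 8/8. 8⁻¹ ≡ 7 (mod 11) since 8·7 = 56 ≡ 1, so λ ≡ 8·7 ≡ 1.
  x = λ² - 9 - 9 = 1 - 18 ≡ 5; y = λ·(9 - 5) - 4 ≡ 0. → (5, 0)

(5, 0)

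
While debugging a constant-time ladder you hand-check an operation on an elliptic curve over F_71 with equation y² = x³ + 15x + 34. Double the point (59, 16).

tangent at (59, 16): λ = (3·59² + 15)/(2·16) ≡ 21/32. 32⁻¹ ≡ 20 (mod 71), so λ ≡ 21·20 ≡ 65.
  x = λ² - 59 - 59 = 4225 - 118 ≡ 60; y = λ·(59 - 60) - 16 ≡ 61. → (60, 61)

(60, 61)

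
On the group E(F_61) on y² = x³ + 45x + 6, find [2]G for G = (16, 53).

tangent at (16, 53): λ = (3·16² + 45)/(2·53) ≡ 20/45. 45⁻¹ ≡ 19 (mod 61), so λ ≡ 20·19 ≡ 14.
  x = λ² - 16 - 16 = 196 - 32 ≡ 42; y = λ·(16 - 42) - 53 ≡ 10. → (42, 10)

(42, 10)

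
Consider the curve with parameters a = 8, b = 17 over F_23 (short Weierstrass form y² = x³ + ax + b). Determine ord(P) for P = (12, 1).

2P: tangent at (12, 1): λ = (3·12² + 8)/(2·1) ≡ 3/2. 2⁻¹ ≡ 12 (mod 23), so λ ≡ 3·12 ≡ 13.
  x = λ² - 12 - 12 = 169 - 24 ≡ 7; y = λ·(12 - 7) - 1 ≡ 18. → (7, 18)
3P: (7, 18) + (12, 1). λ = (1 - 18)/(12 - 7) ≡ 6/5 mod 23. 5⁻¹ ≡ 14 (mod 23) since 5·14 = 70 ≡ 1, so λ ≡ 15.
  x = λ² - 7 - 12 = 225 - 19 ≡ 22; y = λ·(7 - 22) - 18 ≡ 10. → (22, 10)
4P: (22, 10) + (12, 1). λ = (1 - 10)/(12 - 22) ≡ 14/13 mod 23. 13⁻¹ ≡ 16 (mod 23), so λ ≡ 17.
  x = λ² - 22 - 12 = 289 - 34 ≡ 2; y = λ·(22 - 2) - 10 ≡ 8. → (2, 8)
5P: (2, 8) + (12, 1). λ = (1 - 8)/(12 - 2) ≡ 16/10 mod 23. 10⁻¹ ≡ 7 (mod 23), so λ ≡ 20.
  x = λ² - 2 - 12 = 400 - 14 ≡ 18; y = λ·(2 - 18) - 8 ≡ 17. → (18, 17)
6P: (18, 17) + (12, 1). λ = (1 - 17)/(12 - 18) ≡ 7/17 mod 23. 17⁻¹ ≡ 19 (mod 23), so λ ≡ 18.
  x = λ² - 18 - 12 = 324 - 30 ≡ 18; y = λ·(18 - 18) - 17 ≡ 6. → (18, 6)
7P: (18, 6) + (12, 1). λ = (1 - 6)/(12 - 18) ≡ 18/17 mod 23. 17⁻¹ ≡ 19 (mod 23), so λ ≡ 20.
  x = λ² - 18 - 12 = 400 - 30 ≡ 2; y = λ·(18 - 2) - 6 ≡ 15. → (2, 15)
8P: (2, 15) + (12, 1). λ = (1 - 15)/(12 - 2) ≡ 9/10 mod 23. 10⁻¹ ≡ 7 (mod 23) since 10·7 = 70 ≡ 1, so λ ≡ 17.
  x = λ² - 2 - 12 = 289 - 14 ≡ 22; y = λ·(2 - 22) - 15 ≡ 13. → (22, 13)
9P: (22, 13) + (12, 1). λ = (1 - 13)/(12 - 22) ≡ 11/13 mod 23. 13⁻¹ ≡ 16 (mod 23), so λ ≡ 15.
  x = λ² - 22 - 12 = 225 - 34 ≡ 7; y = λ·(22 - 7) - 13 ≡ 5. → (7, 5)
10P: (7, 5) + (12, 1). λ = (1 - 5)/(12 - 7) ≡ 19/5 mod 23. 5⁻¹ ≡ 14 (mod 23) since 5·14 = 70 ≡ 1, so λ ≡ 13.
  x = λ² - 7 - 12 = 169 - 19 ≡ 12; y = λ·(7 - 12) - 5 ≡ 22. → (12, 22)
11P: (12, 22) + (12, 1): same x and y₁ ≡ -y₂, so the sum is O.
11P = O, so the order is 11.

11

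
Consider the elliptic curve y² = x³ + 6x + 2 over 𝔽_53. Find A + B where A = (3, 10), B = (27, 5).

(27, 48)

(3, 10) + (27, 5). λ = (5 - 10)/(27 - 3) ≡ 48/24 mod 53. 24⁻¹ ≡ 42 (mod 53) since 24·42 = 1008 ≡ 1, so λ ≡ 2.
  x = λ² - 3 - 27 = 4 - 30 ≡ 27; y = λ·(3 - 27) - 10 ≡ 48. → (27, 48)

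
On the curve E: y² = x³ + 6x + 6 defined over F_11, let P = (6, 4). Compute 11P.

Double-and-add on 11 = (1011)₂. Start with P = (6, 4) for the leading 1-bit.
double: tangent at (6, 4): λ = (3·6² + 6)/(2·4) ≡ 4/8. 8⁻¹ ≡ 7 (mod 11), so λ ≡ 4·7 ≡ 6.
  x = λ² - 6 - 6 = 36 - 12 ≡ 2; y = λ·(6 - 2) - 4 ≡ 9. → (2, 9)
double: tangent at (2, 9): λ = (3·2² + 6)/(2·9) ≡ 7/7. 7⁻¹ ≡ 8 (mod 11), so λ ≡ 7·8 ≡ 1.
  x = λ² - 2 - 2 = 1 - 4 ≡ 8; y = λ·(2 - 8) - 9 ≡ 7. → (8, 7)
add P: (8, 7) + (6, 4). λ = (4 - 7)/(6 - 8) ≡ 8/9 mod 11. 9⁻¹ ≡ 5 (mod 11) since 9·5 = 45 ≡ 1, so λ ≡ 7.
  x = λ² - 8 - 6 = 49 - 14 ≡ 2; y = λ·(8 - 2) - 7 ≡ 2. → (2, 2)
double: tangent at (2, 2): λ = (3·2² + 6)/(2·2) ≡ 7/4. 4⁻¹ ≡ 3 (mod 11) since 4·3 = 12 ≡ 1, so λ ≡ 7·3 ≡ 10.
  x = λ² - 2 - 2 = 100 - 4 ≡ 8; y = λ·(2 - 8) - 2 ≡ 4. → (8, 4)
add P: (8, 4) + (6, 4). λ = (4 - 4)/(6 - 8) ≡ 0/9 mod 11. 9⁻¹ ≡ 5 (mod 11), so λ ≡ 0.
  x = λ² - 8 - 6 = 0 - 14 ≡ 8; y = λ·(8 - 8) - 4 ≡ 7. → (8, 7)

(8, 7)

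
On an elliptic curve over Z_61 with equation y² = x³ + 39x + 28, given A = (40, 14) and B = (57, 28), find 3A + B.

First 3A:
Repeated addition: build up to 3A.
2A: tangent at (40, 14): λ = (3·40² + 39)/(2·14) ≡ 20/28. 28⁻¹ ≡ 24 (mod 61), so λ ≡ 20·24 ≡ 53.
  x = λ² - 40 - 40 = 2809 - 80 ≡ 45; y = λ·(40 - 45) - 14 ≡ 26. → (45, 26)
3A: (45, 26) + (40, 14). λ = (14 - 26)/(40 - 45) ≡ 49/56 mod 61. 56⁻¹ ≡ 12 (mod 61) since 56·12 = 672 ≡ 1, so λ ≡ 39.
  x = λ² - 45 - 40 = 1521 - 85 ≡ 33; y = λ·(45 - 33) - 26 ≡ 15. → (33, 15)
3A = (33, 15).
Finally 3A + B:
(33, 15) + (57, 28). λ = (28 - 15)/(57 - 33) ≡ 13/24 mod 61. 24⁻¹ ≡ 28 (mod 61), so λ ≡ 59.
  x = λ² - 33 - 57 = 3481 - 90 ≡ 36; y = λ·(33 - 36) - 15 ≡ 52. → (36, 52)

(36, 52)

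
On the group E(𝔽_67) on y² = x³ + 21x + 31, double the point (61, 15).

(66, 64)

tangent at (61, 15): λ = (3·61² + 21)/(2·15) ≡ 62/30. 30⁻¹ ≡ 38 (mod 67) since 30·38 = 1140 ≡ 1, so λ ≡ 62·38 ≡ 11.
  x = λ² - 61 - 61 = 121 - 122 ≡ 66; y = λ·(61 - 66) - 15 ≡ 64. → (66, 64)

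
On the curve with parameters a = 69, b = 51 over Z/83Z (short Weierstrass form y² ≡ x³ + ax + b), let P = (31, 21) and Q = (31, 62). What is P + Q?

The two points share x = 31 and their y-coordinates satisfy 21 + 62 ≡ 0 (mod 83), so they are inverses. Their sum is O.

O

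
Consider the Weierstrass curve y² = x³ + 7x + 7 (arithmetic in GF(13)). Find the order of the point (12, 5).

2P: tangent at (12, 5): λ = (3·12² + 7)/(2·5) ≡ 10/10. 10⁻¹ ≡ 4 (mod 13), so λ ≡ 10·4 ≡ 1.
  x = λ² - 12 - 12 = 1 - 24 ≡ 3; y = λ·(12 - 3) - 5 ≡ 4. → (3, 4)
3P: (3, 4) + (12, 5). λ = (5 - 4)/(12 - 3) ≡ 1/9 mod 13. 9⁻¹ ≡ 3 (mod 13), so λ ≡ 3.
  x = λ² - 3 - 12 = 9 - 15 ≡ 7; y = λ·(3 - 7) - 4 ≡ 10. → (7, 10)
4P: (7, 10) + (12, 5). λ = (5 - 10)/(12 - 7) ≡ 8/5 mod 13. 5⁻¹ ≡ 8 (mod 13) since 5·8 = 40 ≡ 1, so λ ≡ 12.
  x = λ² - 7 - 12 = 144 - 19 ≡ 8; y = λ·(7 - 8) - 10 ≡ 4. → (8, 4)
5P: (8, 4) + (12, 5). λ = (5 - 4)/(12 - 8) ≡ 1/4 mod 13. 4⁻¹ ≡ 10 (mod 13), so λ ≡ 10.
  x = λ² - 8 - 12 = 100 - 20 ≡ 2; y = λ·(8 - 2) - 4 ≡ 4. → (2, 4)
6P: (2, 4) + (12, 5). λ = (5 - 4)/(12 - 2) ≡ 1/10 mod 13. 10⁻¹ ≡ 4 (mod 13) since 10·4 = 40 ≡ 1, so λ ≡ 4.
  x = λ² - 2 - 12 = 16 - 14 ≡ 2; y = λ·(2 - 2) - 4 ≡ 9. → (2, 9)
7P: (2, 9) + (12, 5). λ = (5 - 9)/(12 - 2) ≡ 9/10 mod 13. 10⁻¹ ≡ 4 (mod 13), so λ ≡ 10.
  x = λ² - 2 - 12 = 100 - 14 ≡ 8; y = λ·(2 - 8) - 9 ≡ 9. → (8, 9)
8P: (8, 9) + (12, 5). λ = (5 - 9)/(12 - 8) ≡ 9/4 mod 13. 4⁻¹ ≡ 10 (mod 13) since 4·10 = 40 ≡ 1, so λ ≡ 12.
  x = λ² - 8 - 12 = 144 - 20 ≡ 7; y = λ·(8 - 7) - 9 ≡ 3. → (7, 3)
9P: (7, 3) + (12, 5). λ = (5 - 3)/(12 - 7) ≡ 2/5 mod 13. 5⁻¹ ≡ 8 (mod 13) since 5·8 = 40 ≡ 1, so λ ≡ 3.
  x = λ² - 7 - 12 = 9 - 19 ≡ 3; y = λ·(7 - 3) - 3 ≡ 9. → (3, 9)
10P: (3, 9) + (12, 5). λ = (5 - 9)/(12 - 3) ≡ 9/9 mod 13. 9⁻¹ ≡ 3 (mod 13) since 9·3 = 27 ≡ 1, so λ ≡ 1.
  x = λ² - 3 - 12 = 1 - 15 ≡ 12; y = λ·(3 - 12) - 9 ≡ 8. → (12, 8)
11P: (12, 8) + (12, 5): same x and y₁ ≡ -y₂, so the sum is O.
11P = O, so the order is 11.

11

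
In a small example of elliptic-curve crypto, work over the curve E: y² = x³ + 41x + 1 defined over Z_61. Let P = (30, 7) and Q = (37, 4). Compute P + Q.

(30, 7) + (37, 4). λ = (4 - 7)/(37 - 30) ≡ 58/7 mod 61. 7⁻¹ ≡ 35 (mod 61), so λ ≡ 17.
  x = λ² - 30 - 37 = 289 - 67 ≡ 39; y = λ·(30 - 39) - 7 ≡ 23. → (39, 23)

(39, 23)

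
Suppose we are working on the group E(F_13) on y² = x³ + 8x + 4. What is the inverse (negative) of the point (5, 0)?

-(5, 0) = (5, -0 mod 13) = (5, 0).

(5, 0)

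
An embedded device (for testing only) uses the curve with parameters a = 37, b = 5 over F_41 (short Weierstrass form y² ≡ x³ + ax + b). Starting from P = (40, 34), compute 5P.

(13, 10)

Repeated addition: build up to 5P.
2P: tangent at (40, 34): λ = (3·40² + 37)/(2·34) ≡ 40/27. 27⁻¹ ≡ 38 (mod 41), so λ ≡ 40·38 ≡ 3.
  x = λ² - 40 - 40 = 9 - 80 ≡ 11; y = λ·(40 - 11) - 34 ≡ 12. → (11, 12)
3P: (11, 12) + (40, 34). λ = (34 - 12)/(40 - 11) ≡ 22/29 mod 41. 29⁻¹ ≡ 17 (mod 41) since 29·17 = 493 ≡ 1, so λ ≡ 5.
  x = λ² - 11 - 40 = 25 - 51 ≡ 15; y = λ·(11 - 15) - 12 ≡ 9. → (15, 9)
4P: (15, 9) + (40, 34). λ = (34 - 9)/(40 - 15) ≡ 25/25 mod 41. 25⁻¹ ≡ 23 (mod 41) since 25·23 = 575 ≡ 1, so λ ≡ 1.
  x = λ² - 15 - 40 = 1 - 55 ≡ 28; y = λ·(15 - 28) - 9 ≡ 19. → (28, 19)
5P: (28, 19) + (40, 34). λ = (34 - 19)/(40 - 28) ≡ 15/12 mod 41. 12⁻¹ ≡ 24 (mod 41), so λ ≡ 32.
  x = λ² - 28 - 40 = 1024 - 68 ≡ 13; y = λ·(28 - 13) - 19 ≡ 10. → (13, 10)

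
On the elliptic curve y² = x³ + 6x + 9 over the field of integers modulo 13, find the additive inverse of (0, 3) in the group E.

-(0, 3) = (0, -3 mod 13) = (0, 10).

(0, 10)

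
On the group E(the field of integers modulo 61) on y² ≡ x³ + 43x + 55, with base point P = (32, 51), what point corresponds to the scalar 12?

Repeated addition: build up to 12P.
2P: tangent at (32, 51): λ = (3·32² + 43)/(2·51) ≡ 4/41. 41⁻¹ ≡ 3 (mod 61) since 41·3 = 123 ≡ 1, so λ ≡ 4·3 ≡ 12.
  x = λ² - 32 - 32 = 144 - 64 ≡ 19; y = λ·(32 - 19) - 51 ≡ 44. → (19, 44)
3P: (19, 44) + (32, 51). λ = (51 - 44)/(32 - 19) ≡ 7/13 mod 61. 13⁻¹ ≡ 47 (mod 61) since 13·47 = 611 ≡ 1, so λ ≡ 24.
  x = λ² - 19 - 32 = 576 - 51 ≡ 37; y = λ·(19 - 37) - 44 ≡ 12. → (37, 12)
4P: (37, 12) + (32, 51). λ = (51 - 12)/(32 - 37) ≡ 39/56 mod 61. 56⁻¹ ≡ 12 (mod 61) since 56·12 = 672 ≡ 1, so λ ≡ 41.
  x = λ² - 37 - 32 = 1681 - 69 ≡ 26; y = λ·(37 - 26) - 12 ≡ 12. → (26, 12)
5P: (26, 12) + (32, 51). λ = (51 - 12)/(32 - 26) ≡ 39/6 mod 61. 6⁻¹ ≡ 51 (mod 61), so λ ≡ 37.
  x = λ² - 26 - 32 = 1369 - 58 ≡ 30; y = λ·(26 - 30) - 12 ≡ 23. → (30, 23)
6P: (30, 23) + (32, 51). λ = (51 - 23)/(32 - 30) ≡ 28/2 mod 61. 2⁻¹ ≡ 31 (mod 61) since 2·31 = 62 ≡ 1, so λ ≡ 14.
  x = λ² - 30 - 32 = 196 - 62 ≡ 12; y = λ·(30 - 12) - 23 ≡ 46. → (12, 46)
7P: (12, 46) + (32, 51). λ = (51 - 46)/(32 - 12) ≡ 5/20 mod 61. 20⁻¹ ≡ 58 (mod 61), so λ ≡ 46.
  x = λ² - 12 - 32 = 2116 - 44 ≡ 59; y = λ·(12 - 59) - 46 ≡ 49. → (59, 49)
8P: (59, 49) + (32, 51). λ = (51 - 49)/(32 - 59) ≡ 2/34 mod 61. 34⁻¹ ≡ 9 (mod 61) since 34·9 = 306 ≡ 1, so λ ≡ 18.
  x = λ² - 59 - 32 = 324 - 91 ≡ 50; y = λ·(59 - 50) - 49 ≡ 52. → (50, 52)
9P: (50, 52) + (32, 51). λ = (51 - 52)/(32 - 50) ≡ 60/43 mod 61. 43⁻¹ ≡ 44 (mod 61) since 43·44 = 1892 ≡ 1, so λ ≡ 17.
  x = λ² - 50 - 32 = 289 - 82 ≡ 24; y = λ·(50 - 24) - 52 ≡ 24. → (24, 24)
10P: (24, 24) + (32, 51). λ = (51 - 24)/(32 - 24) ≡ 27/8 mod 61. 8⁻¹ ≡ 23 (mod 61) since 8·23 = 184 ≡ 1, so λ ≡ 11.
  x = λ² - 24 - 32 = 121 - 56 ≡ 4; y = λ·(24 - 4) - 24 ≡ 13. → (4, 13)
11P: (4, 13) + (32, 51). λ = (51 - 13)/(32 - 4) ≡ 38/28 mod 61. 28⁻¹ ≡ 24 (mod 61), so λ ≡ 58.
  x = λ² - 4 - 32 = 3364 - 36 ≡ 34; y = λ·(4 - 34) - 13 ≡ 16. → (34, 16)
12P: (34, 16) + (32, 51). λ = (51 - 16)/(32 - 34) ≡ 35/59 mod 61. 59⁻¹ ≡ 30 (mod 61), so λ ≡ 13.
  x = λ² - 34 - 32 = 169 - 66 ≡ 42; y = λ·(34 - 42) - 16 ≡ 2. → (42, 2)

(42, 2)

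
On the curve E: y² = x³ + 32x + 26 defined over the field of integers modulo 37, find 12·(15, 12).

Write Q = (15, 12).
Double-and-add on 12 = (1100)₂. Start with Q = (15, 12) for the leading 1-bit.
double: tangent at (15, 12): λ = (3·15² + 32)/(2·12) ≡ 4/24. 24⁻¹ ≡ 17 (mod 37), so λ ≡ 4·17 ≡ 31.
  x = λ² - 15 - 15 = 961 - 30 ≡ 6; y = λ·(15 - 6) - 12 ≡ 8. → (6, 8)
add Q: (6, 8) + (15, 12). λ = (12 - 8)/(15 - 6) ≡ 4/9 mod 37. 9⁻¹ ≡ 33 (mod 37), so λ ≡ 21.
  x = λ² - 6 - 15 = 441 - 21 ≡ 13; y = λ·(6 - 13) - 8 ≡ 30. → (13, 30)
double: tangent at (13, 30): λ = (3·13² + 32)/(2·30) ≡ 21/23. 23⁻¹ ≡ 29 (mod 37) since 23·29 = 667 ≡ 1, so λ ≡ 21·29 ≡ 17.
  x = λ² - 13 - 13 = 289 - 26 ≡ 4; y = λ·(13 - 4) - 30 ≡ 12. → (4, 12)
double: tangent at (4, 12): λ = (3·4² + 32)/(2·12) ≡ 6/24. 24⁻¹ ≡ 17 (mod 37) since 24·17 = 408 ≡ 1, so λ ≡ 6·17 ≡ 28.
  x = λ² - 4 - 4 = 784 - 8 ≡ 36; y = λ·(4 - 36) - 12 ≡ 17. → (36, 17)

(36, 17)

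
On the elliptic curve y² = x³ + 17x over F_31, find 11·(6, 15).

(3, 27)

Write Q = (6, 15).
Repeated addition: build up to 11Q.
2Q: tangent at (6, 15): λ = (3·6² + 17)/(2·15) ≡ 1/30. 30⁻¹ ≡ 30 (mod 31) since 30·30 = 900 ≡ 1, so λ ≡ 1·30 ≡ 30.
  x = λ² - 6 - 6 = 900 - 12 ≡ 20; y = λ·(6 - 20) - 15 ≡ 30. → (20, 30)
3Q: (20, 30) + (6, 15). λ = (15 - 30)/(6 - 20) ≡ 16/17 mod 31. 17⁻¹ ≡ 11 (mod 31), so λ ≡ 21.
  x = λ² - 20 - 6 = 441 - 26 ≡ 12; y = λ·(20 - 12) - 30 ≡ 14. → (12, 14)
4Q: (12, 14) + (6, 15). λ = (15 - 14)/(6 - 12) ≡ 1/25 mod 31. 25⁻¹ ≡ 5 (mod 31) since 25·5 = 125 ≡ 1, so λ ≡ 5.
  x = λ² - 12 - 6 = 25 - 18 ≡ 7; y = λ·(12 - 7) - 14 ≡ 11. → (7, 11)
5Q: (7, 11) + (6, 15). λ = (15 - 11)/(6 - 7) ≡ 4/30 mod 31. 30⁻¹ ≡ 30 (mod 31) since 30·30 = 900 ≡ 1, so λ ≡ 27.
  x = λ² - 7 - 6 = 729 - 13 ≡ 3; y = λ·(7 - 3) - 11 ≡ 4. → (3, 4)
6Q: (3, 4) + (6, 15). λ = (15 - 4)/(6 - 3) ≡ 11/3 mod 31. 3⁻¹ ≡ 21 (mod 31) since 3·21 = 63 ≡ 1, so λ ≡ 14.
  x = λ² - 3 - 6 = 196 - 9 ≡ 1; y = λ·(3 - 1) - 4 ≡ 24. → (1, 24)
7Q: (1, 24) + (6, 15). λ = (15 - 24)/(6 - 1) ≡ 22/5 mod 31. 5⁻¹ ≡ 25 (mod 31) since 5·25 = 125 ≡ 1, so λ ≡ 23.
  x = λ² - 1 - 6 = 529 - 7 ≡ 26; y = λ·(1 - 26) - 24 ≡ 21. → (26, 21)
8Q: (26, 21) + (6, 15). λ = (15 - 21)/(6 - 26) ≡ 25/11 mod 31. 11⁻¹ ≡ 17 (mod 31), so λ ≡ 22.
  x = λ² - 26 - 6 = 484 - 32 ≡ 18; y = λ·(26 - 18) - 21 ≡ 0. → (18, 0)
9Q: (18, 0) + (6, 15). λ = (15 - 0)/(6 - 18) ≡ 15/19 mod 31. 19⁻¹ ≡ 18 (mod 31) since 19·18 = 342 ≡ 1, so λ ≡ 22.
  x = λ² - 18 - 6 = 484 - 24 ≡ 26; y = λ·(18 - 26) - 0 ≡ 10. → (26, 10)
10Q: (26, 10) + (6, 15). λ = (15 - 10)/(6 - 26) ≡ 5/11 mod 31. 11⁻¹ ≡ 17 (mod 31), so λ ≡ 23.
  x = λ² - 26 - 6 = 529 - 32 ≡ 1; y = λ·(26 - 1) - 10 ≡ 7. → (1, 7)
11Q: (1, 7) + (6, 15). λ = (15 - 7)/(6 - 1) ≡ 8/5 mod 31. 5⁻¹ ≡ 25 (mod 31), so λ ≡ 14.
  x = λ² - 1 - 6 = 196 - 7 ≡ 3; y = λ·(1 - 3) - 7 ≡ 27. → (3, 27)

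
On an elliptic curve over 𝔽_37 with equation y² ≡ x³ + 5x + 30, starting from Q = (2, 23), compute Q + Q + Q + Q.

(9, 8)

Double-and-add on 4 = (100)₂. Start with Q = (2, 23) for the leading 1-bit.
double: tangent at (2, 23): λ = (3·2² + 5)/(2·23) ≡ 17/9. 9⁻¹ ≡ 33 (mod 37), so λ ≡ 17·33 ≡ 6.
  x = λ² - 2 - 2 = 36 - 4 ≡ 32; y = λ·(2 - 32) - 23 ≡ 19. → (32, 19)
double: tangent at (32, 19): λ = (3·32² + 5)/(2·19) ≡ 6/1. 1⁻¹ ≡ 1 (mod 37), so λ ≡ 6·1 ≡ 6.
  x = λ² - 32 - 32 = 36 - 64 ≡ 9; y = λ·(32 - 9) - 19 ≡ 8. → (9, 8)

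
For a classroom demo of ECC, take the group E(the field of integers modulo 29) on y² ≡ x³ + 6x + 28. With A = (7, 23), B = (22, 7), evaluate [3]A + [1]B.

First 3A:
Repeated addition: build up to 3A.
2A: tangent at (7, 23): λ = (3·7² + 6)/(2·23) ≡ 8/17. 17⁻¹ ≡ 12 (mod 29), so λ ≡ 8·12 ≡ 9.
  x = λ² - 7 - 7 = 81 - 14 ≡ 9; y = λ·(7 - 9) - 23 ≡ 17. → (9, 17)
3A: (9, 17) + (7, 23). λ = (23 - 17)/(7 - 9) ≡ 6/27 mod 29. 27⁻¹ ≡ 14 (mod 29) since 27·14 = 378 ≡ 1, so λ ≡ 26.
  x = λ² - 9 - 7 = 676 - 16 ≡ 22; y = λ·(9 - 22) - 17 ≡ 22. → (22, 22)
3A = (22, 22).
Finally 3A + B:
(22, 22) + (22, 7): same x and y₁ ≡ -y₂, so the sum is ∞.

O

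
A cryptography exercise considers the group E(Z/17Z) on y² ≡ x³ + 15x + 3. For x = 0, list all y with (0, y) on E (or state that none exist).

none

x³ + 15x + 3 = 3 ≡ 3 (mod 17).
3 is a non-residue mod 17; no y exists.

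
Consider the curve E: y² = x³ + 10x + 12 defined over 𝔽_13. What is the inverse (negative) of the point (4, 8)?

(4, 5)

-(4, 8) = (4, -8 mod 13) = (4, 5).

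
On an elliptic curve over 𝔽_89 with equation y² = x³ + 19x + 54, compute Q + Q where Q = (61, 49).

tangent at (61, 49): λ = (3·61² + 19)/(2·49) ≡ 57/9. 9⁻¹ ≡ 10 (mod 89), so λ ≡ 57·10 ≡ 36.
  x = λ² - 61 - 61 = 1296 - 122 ≡ 17; y = λ·(61 - 17) - 49 ≡ 22. → (17, 22)

(17, 22)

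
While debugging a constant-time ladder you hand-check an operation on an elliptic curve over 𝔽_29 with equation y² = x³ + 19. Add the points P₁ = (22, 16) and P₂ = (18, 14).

(11, 4)

(22, 16) + (18, 14). λ = (14 - 16)/(18 - 22) ≡ 27/25 mod 29. 25⁻¹ ≡ 7 (mod 29) since 25·7 = 175 ≡ 1, so λ ≡ 15.
  x = λ² - 22 - 18 = 225 - 40 ≡ 11; y = λ·(22 - 11) - 16 ≡ 4. → (11, 4)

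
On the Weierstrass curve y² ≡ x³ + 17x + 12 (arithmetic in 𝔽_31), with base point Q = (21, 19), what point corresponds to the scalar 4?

(21, 19)

Double-and-add on 4 = (100)₂. Start with Q = (21, 19) for the leading 1-bit.
double: tangent at (21, 19): λ = (3·21² + 17)/(2·19) ≡ 7/7. 7⁻¹ ≡ 9 (mod 31), so λ ≡ 7·9 ≡ 1.
  x = λ² - 21 - 21 = 1 - 42 ≡ 21; y = λ·(21 - 21) - 19 ≡ 12. → (21, 12)
double: tangent at (21, 12): λ = (3·21² + 17)/(2·12) ≡ 7/24. 24⁻¹ ≡ 22 (mod 31) since 24·22 = 528 ≡ 1, so λ ≡ 7·22 ≡ 30.
  x = λ² - 21 - 21 = 900 - 42 ≡ 21; y = λ·(21 - 21) - 12 ≡ 19. → (21, 19)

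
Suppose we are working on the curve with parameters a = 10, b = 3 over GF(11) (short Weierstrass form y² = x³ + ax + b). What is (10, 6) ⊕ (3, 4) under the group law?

(1, 6)

(10, 6) + (3, 4). λ = (4 - 6)/(3 - 10) ≡ 9/4 mod 11. 4⁻¹ ≡ 3 (mod 11) since 4·3 = 12 ≡ 1, so λ ≡ 5.
  x = λ² - 10 - 3 = 25 - 13 ≡ 1; y = λ·(10 - 1) - 6 ≡ 6. → (1, 6)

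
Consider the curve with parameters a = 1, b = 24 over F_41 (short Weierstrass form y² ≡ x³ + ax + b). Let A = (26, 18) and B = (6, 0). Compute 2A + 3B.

(20, 7)

First 2A:
Repeated addition: build up to 2A.
2A: tangent at (26, 18): λ = (3·26² + 1)/(2·18) ≡ 20/36. 36⁻¹ ≡ 8 (mod 41), so λ ≡ 20·8 ≡ 37.
  x = λ² - 26 - 26 = 1369 - 52 ≡ 5; y = λ·(26 - 5) - 18 ≡ 21. → (5, 21)
2A = (5, 21).
Next 3B:
Repeated addition: build up to 3B.
2B: (6, 0) + (6, 0): same x and y₁ ≡ -y₂, so the sum is 𝒪.
3B: 𝒪 + (6, 0) = (6, 0) (identity).
3B = (6, 0).
Finally 2A + 3B:
(5, 21) + (6, 0). λ = (0 - 21)/(6 - 5) ≡ 20/1 mod 41. 1⁻¹ ≡ 1 (mod 41) since 1·1 = 1 ≡ 1, so λ ≡ 20.
  x = λ² - 5 - 6 = 400 - 11 ≡ 20; y = λ·(5 - 20) - 21 ≡ 7. → (20, 7)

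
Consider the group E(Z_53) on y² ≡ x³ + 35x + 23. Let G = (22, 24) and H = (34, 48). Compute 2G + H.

First 2G:
Repeated addition: build up to 2G.
2G: tangent at (22, 24): λ = (3·22² + 35)/(2·24) ≡ 3/48. 48⁻¹ ≡ 21 (mod 53), so λ ≡ 3·21 ≡ 10.
  x = λ² - 22 - 22 = 100 - 44 ≡ 3; y = λ·(22 - 3) - 24 ≡ 7. → (3, 7)
2G = (3, 7).
Finally 2G + H:
(3, 7) + (34, 48). λ = (48 - 7)/(34 - 3) ≡ 41/31 mod 53. 31⁻¹ ≡ 12 (mod 53), so λ ≡ 15.
  x = λ² - 3 - 34 = 225 - 37 ≡ 29; y = λ·(3 - 29) - 7 ≡ 27. → (29, 27)

(29, 27)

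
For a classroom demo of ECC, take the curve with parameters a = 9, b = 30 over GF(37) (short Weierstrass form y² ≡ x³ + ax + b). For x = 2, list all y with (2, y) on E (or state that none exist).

none

x³ + 9x + 30 = 56 ≡ 19 (mod 37).
19 is a non-residue mod 37; no y exists.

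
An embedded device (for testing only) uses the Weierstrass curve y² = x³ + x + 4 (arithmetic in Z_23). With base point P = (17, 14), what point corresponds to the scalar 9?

(14, 5)

Double-and-add on 9 = (1001)₂. Start with P = (17, 14) for the leading 1-bit.
double: tangent at (17, 14): λ = (3·17² + 1)/(2·14) ≡ 17/5. 5⁻¹ ≡ 14 (mod 23) since 5·14 = 70 ≡ 1, so λ ≡ 17·14 ≡ 8.
  x = λ² - 17 - 17 = 64 - 34 ≡ 7; y = λ·(17 - 7) - 14 ≡ 20. → (7, 20)
double: tangent at (7, 20): λ = (3·7² + 1)/(2·20) ≡ 10/17. 17⁻¹ ≡ 19 (mod 23) since 17·19 = 323 ≡ 1, so λ ≡ 10·19 ≡ 6.
  x = λ² - 7 - 7 = 36 - 14 ≡ 22; y = λ·(7 - 22) - 20 ≡ 5. → (22, 5)
double: tangent at (22, 5): λ = (3·22² + 1)/(2·5) ≡ 4/10. 10⁻¹ ≡ 7 (mod 23), so λ ≡ 4·7 ≡ 5.
  x = λ² - 22 - 22 = 25 - 44 ≡ 4; y = λ·(22 - 4) - 5 ≡ 16. → (4, 16)
add P: (4, 16) + (17, 14). λ = (14 - 16)/(17 - 4) ≡ 21/13 mod 23. 13⁻¹ ≡ 16 (mod 23), so λ ≡ 14.
  x = λ² - 4 - 17 = 196 - 21 ≡ 14; y = λ·(4 - 14) - 16 ≡ 5. → (14, 5)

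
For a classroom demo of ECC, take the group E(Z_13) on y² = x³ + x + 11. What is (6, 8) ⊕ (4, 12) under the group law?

(6, 8) + (4, 12). λ = (12 - 8)/(4 - 6) ≡ 4/11 mod 13. 11⁻¹ ≡ 6 (mod 13) since 11·6 = 66 ≡ 1, so λ ≡ 11.
  x = λ² - 6 - 4 = 121 - 10 ≡ 7; y = λ·(6 - 7) - 8 ≡ 7. → (7, 7)

(7, 7)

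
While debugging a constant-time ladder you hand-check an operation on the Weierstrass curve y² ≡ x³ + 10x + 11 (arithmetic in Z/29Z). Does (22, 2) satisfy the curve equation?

yes

y² = 2² ≡ 4; x³ + 10x + 11 = 10879 ≡ 4 (mod 29). 4 = 4.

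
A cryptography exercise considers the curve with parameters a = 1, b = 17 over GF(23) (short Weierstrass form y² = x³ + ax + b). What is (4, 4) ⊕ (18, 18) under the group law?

(2, 21)

(4, 4) + (18, 18). λ = (18 - 4)/(18 - 4) ≡ 14/14 mod 23. 14⁻¹ ≡ 5 (mod 23), so λ ≡ 1.
  x = λ² - 4 - 18 = 1 - 22 ≡ 2; y = λ·(4 - 2) - 4 ≡ 21. → (2, 21)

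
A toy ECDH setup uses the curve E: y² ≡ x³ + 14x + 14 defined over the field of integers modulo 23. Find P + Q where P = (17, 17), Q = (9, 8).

(17, 17) + (9, 8). λ = (8 - 17)/(9 - 17) ≡ 14/15 mod 23. 15⁻¹ ≡ 20 (mod 23) since 15·20 = 300 ≡ 1, so λ ≡ 4.
  x = λ² - 17 - 9 = 16 - 26 ≡ 13; y = λ·(17 - 13) - 17 ≡ 22. → (13, 22)

(13, 22)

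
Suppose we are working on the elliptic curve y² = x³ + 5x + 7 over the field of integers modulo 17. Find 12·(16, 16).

(5, 2)

Write P = (16, 16).
Double-and-add on 12 = (1100)₂. Start with P = (16, 16) for the leading 1-bit.
double: tangent at (16, 16): λ = (3·16² + 5)/(2·16) ≡ 8/15. 15⁻¹ ≡ 8 (mod 17), so λ ≡ 8·8 ≡ 13.
  x = λ² - 16 - 16 = 169 - 32 ≡ 1; y = λ·(16 - 1) - 16 ≡ 9. → (1, 9)
add P: (1, 9) + (16, 16). λ = (16 - 9)/(16 - 1) ≡ 7/15 mod 17. 15⁻¹ ≡ 8 (mod 17) since 15·8 = 120 ≡ 1, so λ ≡ 5.
  x = λ² - 1 - 16 = 25 - 17 ≡ 8; y = λ·(1 - 8) - 9 ≡ 7. → (8, 7)
double: tangent at (8, 7): λ = (3·8² + 5)/(2·7) ≡ 10/14. 14⁻¹ ≡ 11 (mod 17) since 14·11 = 154 ≡ 1, so λ ≡ 10·11 ≡ 8.
  x = λ² - 8 - 8 = 64 - 16 ≡ 14; y = λ·(8 - 14) - 7 ≡ 13. → (14, 13)
double: tangent at (14, 13): λ = (3·14² + 5)/(2·13) ≡ 15/9. 9⁻¹ ≡ 2 (mod 17), so λ ≡ 15·2 ≡ 13.
  x = λ² - 14 - 14 = 169 - 28 ≡ 5; y = λ·(14 - 5) - 13 ≡ 2. → (5, 2)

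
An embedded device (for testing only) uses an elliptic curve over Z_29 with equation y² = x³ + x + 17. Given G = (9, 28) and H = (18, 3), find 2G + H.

First 2G:
Repeated addition: build up to 2G.
2G: tangent at (9, 28): λ = (3·9² + 1)/(2·28) ≡ 12/27. 27⁻¹ ≡ 14 (mod 29), so λ ≡ 12·14 ≡ 23.
  x = λ² - 9 - 9 = 529 - 18 ≡ 18; y = λ·(9 - 18) - 28 ≡ 26. → (18, 26)
2G = (18, 26).
Finally 2G + H:
(18, 26) + (18, 3): same x and y₁ ≡ -y₂, so the sum is O.

O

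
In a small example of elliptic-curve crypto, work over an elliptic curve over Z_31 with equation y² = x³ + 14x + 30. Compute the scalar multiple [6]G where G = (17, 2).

(6, 12)

Double-and-add on 6 = (110)₂. Start with G = (17, 2) for the leading 1-bit.
double: tangent at (17, 2): λ = (3·17² + 14)/(2·2) ≡ 13/4. 4⁻¹ ≡ 8 (mod 31) since 4·8 = 32 ≡ 1, so λ ≡ 13·8 ≡ 11.
  x = λ² - 17 - 17 = 121 - 34 ≡ 25; y = λ·(17 - 25) - 2 ≡ 3. → (25, 3)
add G: (25, 3) + (17, 2). λ = (2 - 3)/(17 - 25) ≡ 30/23 mod 31. 23⁻¹ ≡ 27 (mod 31), so λ ≡ 4.
  x = λ² - 25 - 17 = 16 - 42 ≡ 5; y = λ·(25 - 5) - 3 ≡ 15. → (5, 15)
double: tangent at (5, 15): λ = (3·5² + 14)/(2·15) ≡ 27/30. 30⁻¹ ≡ 30 (mod 31), so λ ≡ 27·30 ≡ 4.
  x = λ² - 5 - 5 = 16 - 10 ≡ 6; y = λ·(5 - 6) - 15 ≡ 12. → (6, 12)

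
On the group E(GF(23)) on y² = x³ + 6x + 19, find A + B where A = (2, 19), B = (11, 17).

(18, 5)

(2, 19) + (11, 17). λ = (17 - 19)/(11 - 2) ≡ 21/9 mod 23. 9⁻¹ ≡ 18 (mod 23) since 9·18 = 162 ≡ 1, so λ ≡ 10.
  x = λ² - 2 - 11 = 100 - 13 ≡ 18; y = λ·(2 - 18) - 19 ≡ 5. → (18, 5)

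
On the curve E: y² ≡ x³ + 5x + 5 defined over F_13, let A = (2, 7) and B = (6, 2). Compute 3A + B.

(5, 8)

First 3A:
Repeated addition: build up to 3A.
2A: tangent at (2, 7): λ = (3·2² + 5)/(2·7) ≡ 4/1. 1⁻¹ ≡ 1 (mod 13) since 1·1 = 1 ≡ 1, so λ ≡ 4·1 ≡ 4.
  x = λ² - 2 - 2 = 16 - 4 ≡ 12; y = λ·(2 - 12) - 7 ≡ 5. → (12, 5)
3A: (12, 5) + (2, 7). λ = (7 - 5)/(2 - 12) ≡ 2/3 mod 13. 3⁻¹ ≡ 9 (mod 13) since 3·9 = 27 ≡ 1, so λ ≡ 5.
  x = λ² - 12 - 2 = 25 - 14 ≡ 11; y = λ·(12 - 11) - 5 ≡ 0. → (11, 0)
3A = (11, 0).
Finally 3A + B:
(11, 0) + (6, 2). λ = (2 - 0)/(6 - 11) ≡ 2/8 mod 13. 8⁻¹ ≡ 5 (mod 13), so λ ≡ 10.
  x = λ² - 11 - 6 = 100 - 17 ≡ 5; y = λ·(11 - 5) - 0 ≡ 8. → (5, 8)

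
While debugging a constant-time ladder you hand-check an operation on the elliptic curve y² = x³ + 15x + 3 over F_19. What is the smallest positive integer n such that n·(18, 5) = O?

7

2P: tangent at (18, 5): λ = (3·18² + 15)/(2·5) ≡ 18/10. 10⁻¹ ≡ 2 (mod 19), so λ ≡ 18·2 ≡ 17.
  x = λ² - 18 - 18 = 289 - 36 ≡ 6; y = λ·(18 - 6) - 5 ≡ 9. → (6, 9)
3P: (6, 9) + (18, 5). λ = (5 - 9)/(18 - 6) ≡ 15/12 mod 19. 12⁻¹ ≡ 8 (mod 19), so λ ≡ 6.
  x = λ² - 6 - 18 = 36 - 24 ≡ 12; y = λ·(6 - 12) - 9 ≡ 12. → (12, 12)
4P: (12, 12) + (18, 5). λ = (5 - 12)/(18 - 12) ≡ 12/6 mod 19. 6⁻¹ ≡ 16 (mod 19), so λ ≡ 2.
  x = λ² - 12 - 18 = 4 - 30 ≡ 12; y = λ·(12 - 12) - 12 ≡ 7. → (12, 7)
5P: (12, 7) + (18, 5). λ = (5 - 7)/(18 - 12) ≡ 17/6 mod 19. 6⁻¹ ≡ 16 (mod 19), so λ ≡ 6.
  x = λ² - 12 - 18 = 36 - 30 ≡ 6; y = λ·(12 - 6) - 7 ≡ 10. → (6, 10)
6P: (6, 10) + (18, 5). λ = (5 - 10)/(18 - 6) ≡ 14/12 mod 19. 12⁻¹ ≡ 8 (mod 19) since 12·8 = 96 ≡ 1, so λ ≡ 17.
  x = λ² - 6 - 18 = 289 - 24 ≡ 18; y = λ·(6 - 18) - 10 ≡ 14. → (18, 14)
7P: (18, 14) + (18, 5): same x and y₁ ≡ -y₂, so the sum is O.
7P = O, so the order is 7.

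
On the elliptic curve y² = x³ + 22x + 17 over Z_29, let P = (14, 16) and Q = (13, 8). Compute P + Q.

(14, 16) + (13, 8). λ = (8 - 16)/(13 - 14) ≡ 21/28 mod 29. 28⁻¹ ≡ 28 (mod 29), so λ ≡ 8.
  x = λ² - 14 - 13 = 64 - 27 ≡ 8; y = λ·(14 - 8) - 16 ≡ 3. → (8, 3)

(8, 3)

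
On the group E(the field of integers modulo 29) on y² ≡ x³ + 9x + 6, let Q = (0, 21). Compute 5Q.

(9, 2)

Double-and-add on 5 = (101)₂. Start with Q = (0, 21) for the leading 1-bit.
double: tangent at (0, 21): λ = (3·0² + 9)/(2·21) ≡ 9/13. 13⁻¹ ≡ 9 (mod 29), so λ ≡ 9·9 ≡ 23.
  x = λ² - 0 - 0 = 529 - 0 ≡ 7; y = λ·(0 - 7) - 21 ≡ 21. → (7, 21)
double: tangent at (7, 21): λ = (3·7² + 9)/(2·21) ≡ 11/13. 13⁻¹ ≡ 9 (mod 29) since 13·9 = 117 ≡ 1, so λ ≡ 11·9 ≡ 12.
  x = λ² - 7 - 7 = 144 - 14 ≡ 14; y = λ·(7 - 14) - 21 ≡ 11. → (14, 11)
add Q: (14, 11) + (0, 21). λ = (21 - 11)/(0 - 14) ≡ 10/15 mod 29. 15⁻¹ ≡ 2 (mod 29) since 15·2 = 30 ≡ 1, so λ ≡ 20.
  x = λ² - 14 - 0 = 400 - 14 ≡ 9; y = λ·(14 - 9) - 11 ≡ 2. → (9, 2)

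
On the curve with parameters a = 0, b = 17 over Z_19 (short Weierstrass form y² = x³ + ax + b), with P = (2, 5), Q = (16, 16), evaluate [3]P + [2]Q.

(12, 4)

First 3P:
Repeated addition: build up to 3P.
2P: tangent at (2, 5): λ = (3·2² + 0)/(2·5) ≡ 12/10. 10⁻¹ ≡ 2 (mod 19), so λ ≡ 12·2 ≡ 5.
  x = λ² - 2 - 2 = 25 - 4 ≡ 2; y = λ·(2 - 2) - 5 ≡ 14. → (2, 14)
3P: (2, 14) + (2, 5): same x and y₁ ≡ -y₂, so the sum is O.
3P = O.
Next 2Q:
Repeated addition: build up to 2Q.
2Q: tangent at (16, 16): λ = (3·16² + 0)/(2·16) ≡ 8/13. 13⁻¹ ≡ 3 (mod 19), so λ ≡ 8·3 ≡ 5.
  x = λ² - 16 - 16 = 25 - 32 ≡ 12; y = λ·(16 - 12) - 16 ≡ 4. → (12, 4)
2Q = (12, 4).
Finally 3P + 2Q:
O + (12, 4) = (12, 4) (identity).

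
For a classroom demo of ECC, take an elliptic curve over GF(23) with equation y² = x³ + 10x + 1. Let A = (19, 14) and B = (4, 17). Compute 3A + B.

First 3A:
Repeated addition: build up to 3A.
2A: tangent at (19, 14): λ = (3·19² + 10)/(2·14) ≡ 12/5. 5⁻¹ ≡ 14 (mod 23), so λ ≡ 12·14 ≡ 7.
  x = λ² - 19 - 19 = 49 - 38 ≡ 11; y = λ·(19 - 11) - 14 ≡ 19. → (11, 19)
3A: (11, 19) + (19, 14). λ = (14 - 19)/(19 - 11) ≡ 18/8 mod 23. 8⁻¹ ≡ 3 (mod 23) since 8·3 = 24 ≡ 1, so λ ≡ 8.
  x = λ² - 11 - 19 = 64 - 30 ≡ 11; y = λ·(11 - 11) - 19 ≡ 4. → (11, 4)
3A = (11, 4).
Finally 3A + B:
(11, 4) + (4, 17). λ = (17 - 4)/(4 - 11) ≡ 13/16 mod 23. 16⁻¹ ≡ 13 (mod 23) since 16·13 = 208 ≡ 1, so λ ≡ 8.
  x = λ² - 11 - 4 = 64 - 15 ≡ 3; y = λ·(11 - 3) - 4 ≡ 14. → (3, 14)

(3, 14)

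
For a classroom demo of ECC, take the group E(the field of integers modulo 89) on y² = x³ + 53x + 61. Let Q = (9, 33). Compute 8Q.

(21, 17)

Double-and-add on 8 = (1000)₂. Start with Q = (9, 33) for the leading 1-bit.
double: tangent at (9, 33): λ = (3·9² + 53)/(2·33) ≡ 29/66. 66⁻¹ ≡ 58 (mod 89), so λ ≡ 29·58 ≡ 80.
  x = λ² - 9 - 9 = 6400 - 18 ≡ 63; y = λ·(9 - 63) - 33 ≡ 8. → (63, 8)
double: tangent at (63, 8): λ = (3·63² + 53)/(2·8) ≡ 34/16. 16⁻¹ ≡ 39 (mod 89), so λ ≡ 34·39 ≡ 80.
  x = λ² - 63 - 63 = 6400 - 126 ≡ 44; y = λ·(63 - 44) - 8 ≡ 88. → (44, 88)
double: tangent at (44, 88): λ = (3·44² + 53)/(2·88) ≡ 76/87. 87⁻¹ ≡ 44 (mod 89), so λ ≡ 76·44 ≡ 51.
  x = λ² - 44 - 44 = 2601 - 88 ≡ 21; y = λ·(44 - 21) - 88 ≡ 17. → (21, 17)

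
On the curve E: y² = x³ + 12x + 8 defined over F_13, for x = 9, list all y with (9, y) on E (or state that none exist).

x³ + 12x + 8 = 845 ≡ 0 (mod 13).
Only y = 0 satisfies y² ≡ 0.

0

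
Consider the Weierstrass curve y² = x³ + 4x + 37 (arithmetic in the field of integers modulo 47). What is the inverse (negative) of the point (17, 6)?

-(17, 6) = (17, -6 mod 47) = (17, 41).

(17, 41)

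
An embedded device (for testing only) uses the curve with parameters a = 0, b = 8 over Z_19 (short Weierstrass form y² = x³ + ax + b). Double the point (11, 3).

tangent at (11, 3): λ = (3·11² + 0)/(2·3) ≡ 2/6. 6⁻¹ ≡ 16 (mod 19), so λ ≡ 2·16 ≡ 13.
  x = λ² - 11 - 11 = 169 - 22 ≡ 14; y = λ·(11 - 14) - 3 ≡ 15. → (14, 15)

(14, 15)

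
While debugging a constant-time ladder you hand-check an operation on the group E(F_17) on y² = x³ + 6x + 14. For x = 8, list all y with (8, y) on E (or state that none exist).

8, 9

x³ + 6x + 14 = 574 ≡ 13 (mod 17).
Square roots of 13 mod 17: 8 and 9 (since 8² = 64 ≡ 13).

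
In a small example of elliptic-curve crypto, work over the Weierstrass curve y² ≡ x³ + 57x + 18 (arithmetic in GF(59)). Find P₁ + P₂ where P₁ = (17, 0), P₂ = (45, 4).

(50, 29)

(17, 0) + (45, 4). λ = (4 - 0)/(45 - 17) ≡ 4/28 mod 59. 28⁻¹ ≡ 19 (mod 59) since 28·19 = 532 ≡ 1, so λ ≡ 17.
  x = λ² - 17 - 45 = 289 - 62 ≡ 50; y = λ·(17 - 50) - 0 ≡ 29. → (50, 29)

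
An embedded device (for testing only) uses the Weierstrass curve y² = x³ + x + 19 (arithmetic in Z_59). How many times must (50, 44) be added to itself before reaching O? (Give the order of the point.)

4

2P: tangent at (50, 44): λ = (3·50² + 1)/(2·44) ≡ 8/29. 29⁻¹ ≡ 57 (mod 59) since 29·57 = 1653 ≡ 1, so λ ≡ 8·57 ≡ 43.
  x = λ² - 50 - 50 = 1849 - 100 ≡ 38; y = λ·(50 - 38) - 44 ≡ 0. → (38, 0)
3P: (38, 0) + (50, 44). λ = (44 - 0)/(50 - 38) ≡ 44/12 mod 59. 12⁻¹ ≡ 5 (mod 59), so λ ≡ 43.
  x = λ² - 38 - 50 = 1849 - 88 ≡ 50; y = λ·(38 - 50) - 0 ≡ 15. → (50, 15)
4P: (50, 15) + (50, 44): same x and y₁ ≡ -y₂, so the sum is O.
4P = O, so the order is 4.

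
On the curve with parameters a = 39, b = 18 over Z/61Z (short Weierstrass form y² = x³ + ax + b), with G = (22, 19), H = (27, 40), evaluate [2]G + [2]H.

(56, 53)

First 2G:
Repeated addition: build up to 2G.
2G: tangent at (22, 19): λ = (3·22² + 39)/(2·19) ≡ 27/38. 38⁻¹ ≡ 53 (mod 61), so λ ≡ 27·53 ≡ 28.
  x = λ² - 22 - 22 = 784 - 44 ≡ 8; y = λ·(22 - 8) - 19 ≡ 7. → (8, 7)
2G = (8, 7).
Next 2H:
Repeated addition: build up to 2H.
2H: tangent at (27, 40): λ = (3·27² + 39)/(2·40) ≡ 30/19. 19⁻¹ ≡ 45 (mod 61) since 19·45 = 855 ≡ 1, so λ ≡ 30·45 ≡ 8.
  x = λ² - 27 - 27 = 64 - 54 ≡ 10; y = λ·(27 - 10) - 40 ≡ 35. → (10, 35)
2H = (10, 35).
Finally 2G + 2H:
(8, 7) + (10, 35). λ = (35 - 7)/(10 - 8) ≡ 28/2 mod 61. 2⁻¹ ≡ 31 (mod 61), so λ ≡ 14.
  x = λ² - 8 - 10 = 196 - 18 ≡ 56; y = λ·(8 - 56) - 7 ≡ 53. → (56, 53)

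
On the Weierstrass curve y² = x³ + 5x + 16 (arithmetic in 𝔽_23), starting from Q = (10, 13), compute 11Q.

(10, 13)

Double-and-add on 11 = (1011)₂. Start with Q = (10, 13) for the leading 1-bit.
double: tangent at (10, 13): λ = (3·10² + 5)/(2·13) ≡ 6/3. 3⁻¹ ≡ 8 (mod 23), so λ ≡ 6·8 ≡ 2.
  x = λ² - 10 - 10 = 4 - 20 ≡ 7; y = λ·(10 - 7) - 13 ≡ 16. → (7, 16)
double: tangent at (7, 16): λ = (3·7² + 5)/(2·16) ≡ 14/9. 9⁻¹ ≡ 18 (mod 23), so λ ≡ 14·18 ≡ 22.
  x = λ² - 7 - 7 = 484 - 14 ≡ 10; y = λ·(7 - 10) - 16 ≡ 10. → (10, 10)
add Q: (10, 10) + (10, 13): same x and y₁ ≡ -y₂, so the sum is O.
double: O + O = O (identity).
add Q: O + (10, 13) = (10, 13) (identity).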